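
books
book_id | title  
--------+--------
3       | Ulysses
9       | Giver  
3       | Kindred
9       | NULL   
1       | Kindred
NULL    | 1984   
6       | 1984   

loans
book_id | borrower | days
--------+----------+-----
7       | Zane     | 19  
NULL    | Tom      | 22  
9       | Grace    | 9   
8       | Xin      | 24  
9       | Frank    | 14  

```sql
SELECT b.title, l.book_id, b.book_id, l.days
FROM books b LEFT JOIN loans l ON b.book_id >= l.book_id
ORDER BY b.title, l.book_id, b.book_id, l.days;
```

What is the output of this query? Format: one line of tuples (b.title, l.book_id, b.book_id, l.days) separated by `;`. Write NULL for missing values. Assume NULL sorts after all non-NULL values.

LEFT JOIN keeps every row from `books`; unmatched rows get NULL for `loans`'s columns.
Matching on b.book_id >= l.book_id. A NULL in a compared column never satisfies the condition.
- b[0] book_id=3 → no match; kept with NULLs on the l side.
- b[1] book_id=9 → 4 match(es) in l → 4 row(s).
- b[2] book_id=3 → no match; kept with NULLs on the l side.
- b[3] book_id=9 → 4 match(es) in l → 4 row(s).
- b[4] book_id=1 → no match; kept with NULLs on the l side.
- b[5] book_id=NULL → no match; kept with NULLs on the l side.
- b[6] book_id=6 → no match; kept with NULLs on the l side.

(1984, NULL, 6, NULL); (1984, NULL, NULL, NULL); (Giver, 7, 9, 19); (Giver, 8, 9, 24); (Giver, 9, 9, 9); (Giver, 9, 9, 14); (Kindred, NULL, 1, NULL); (Kindred, NULL, 3, NULL); (Ulysses, NULL, 3, NULL); (NULL, 7, 9, 19); (NULL, 8, 9, 24); (NULL, 9, 9, 9); (NULL, 9, 9, 14)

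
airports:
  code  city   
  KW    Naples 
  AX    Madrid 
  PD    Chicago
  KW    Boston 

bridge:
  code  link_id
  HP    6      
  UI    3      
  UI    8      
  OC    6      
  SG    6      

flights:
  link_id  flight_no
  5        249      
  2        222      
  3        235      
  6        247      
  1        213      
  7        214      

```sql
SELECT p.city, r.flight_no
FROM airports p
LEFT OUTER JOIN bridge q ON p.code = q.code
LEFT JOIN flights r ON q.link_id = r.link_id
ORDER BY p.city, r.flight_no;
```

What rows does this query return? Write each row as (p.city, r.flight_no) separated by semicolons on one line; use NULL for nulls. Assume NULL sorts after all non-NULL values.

(Boston, NULL); (Chicago, NULL); (Madrid, NULL); (Naples, NULL)

Evaluate left to right. First `airports p LEFT JOIN bridge q` on code: 4 row(s).
Then LEFT JOIN `flights r` on link_id: each of those 4 rows is kept; rows whose q.link_id has no match in r get NULL for r's columns.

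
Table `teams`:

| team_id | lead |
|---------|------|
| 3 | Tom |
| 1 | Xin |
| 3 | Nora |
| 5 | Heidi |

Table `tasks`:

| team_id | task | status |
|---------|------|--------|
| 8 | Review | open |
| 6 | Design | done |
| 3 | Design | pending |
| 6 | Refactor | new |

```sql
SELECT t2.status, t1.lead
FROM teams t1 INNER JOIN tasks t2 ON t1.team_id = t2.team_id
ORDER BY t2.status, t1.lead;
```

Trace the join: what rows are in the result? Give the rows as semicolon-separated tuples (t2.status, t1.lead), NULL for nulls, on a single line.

(pending, Nora); (pending, Tom)

INNER JOIN keeps only pairs where the ON condition holds.
Matching on t1.team_id = t2.team_id.
- t1 (team_id=3) pairs with 1 row(s) of t2.
- t1 (team_id=1) has no partner → excluded.
- t1 (team_id=3) pairs with 1 row(s) of t2.
- t1 (team_id=5) has no partner → excluded.
After projecting and ordering:
t2.status | t1.lead
pending | Nora
pending | Tom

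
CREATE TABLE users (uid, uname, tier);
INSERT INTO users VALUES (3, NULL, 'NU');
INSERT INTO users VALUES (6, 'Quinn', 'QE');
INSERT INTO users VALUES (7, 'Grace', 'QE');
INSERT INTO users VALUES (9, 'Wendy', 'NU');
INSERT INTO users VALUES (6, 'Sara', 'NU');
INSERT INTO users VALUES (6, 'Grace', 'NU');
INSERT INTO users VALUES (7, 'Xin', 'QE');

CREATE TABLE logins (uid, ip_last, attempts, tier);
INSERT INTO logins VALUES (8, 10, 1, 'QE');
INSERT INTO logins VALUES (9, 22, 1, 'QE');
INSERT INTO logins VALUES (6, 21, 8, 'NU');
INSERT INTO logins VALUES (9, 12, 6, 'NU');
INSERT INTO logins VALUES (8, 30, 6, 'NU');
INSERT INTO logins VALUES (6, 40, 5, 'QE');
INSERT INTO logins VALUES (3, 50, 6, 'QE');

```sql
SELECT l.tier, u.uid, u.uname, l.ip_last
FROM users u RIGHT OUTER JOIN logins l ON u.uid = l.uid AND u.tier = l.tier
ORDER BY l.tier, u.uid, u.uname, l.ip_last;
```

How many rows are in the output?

RIGHT JOIN keeps every row from `logins`; unmatched rows get NULL for `users`'s columns.
Matching on u.uid = l.uid AND u.tier = l.tier.
- u (uid=3, tier=NU) has no partner in l.
- u (uid=6, tier=QE) pairs with 1 row(s) of l.
- u (uid=7, tier=QE) has no partner in l.
- u (uid=9, tier=NU) pairs with 1 row(s) of l.
- u (uid=6, tier=NU) pairs with 1 row(s) of l.
- u (uid=6, tier=NU) pairs with 1 row(s) of l.
- u (uid=7, tier=QE) has no partner in l.
- 4 l row(s) had no u match → kept, u columns NULL.
Total: 4 matched + 4 padded = 8 rows.

8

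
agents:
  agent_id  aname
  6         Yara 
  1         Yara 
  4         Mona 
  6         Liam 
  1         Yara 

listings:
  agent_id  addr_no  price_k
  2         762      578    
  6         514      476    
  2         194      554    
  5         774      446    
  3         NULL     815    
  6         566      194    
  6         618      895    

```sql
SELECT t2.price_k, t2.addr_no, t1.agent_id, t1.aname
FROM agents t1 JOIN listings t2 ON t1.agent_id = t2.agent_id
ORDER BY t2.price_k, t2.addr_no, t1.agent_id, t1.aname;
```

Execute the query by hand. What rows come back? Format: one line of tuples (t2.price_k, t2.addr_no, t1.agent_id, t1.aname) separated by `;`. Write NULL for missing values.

(194, 566, 6, Liam); (194, 566, 6, Yara); (476, 514, 6, Liam); (476, 514, 6, Yara); (895, 618, 6, Liam); (895, 618, 6, Yara)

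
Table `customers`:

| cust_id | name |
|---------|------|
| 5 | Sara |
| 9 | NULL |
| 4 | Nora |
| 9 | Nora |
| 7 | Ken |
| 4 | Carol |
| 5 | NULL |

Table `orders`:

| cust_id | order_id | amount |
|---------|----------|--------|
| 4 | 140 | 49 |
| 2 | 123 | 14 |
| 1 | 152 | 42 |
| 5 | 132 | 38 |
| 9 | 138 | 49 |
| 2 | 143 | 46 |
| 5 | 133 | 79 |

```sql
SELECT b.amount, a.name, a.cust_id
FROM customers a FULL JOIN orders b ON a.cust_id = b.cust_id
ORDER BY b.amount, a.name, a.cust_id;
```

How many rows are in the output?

12

FULL OUTER JOIN keeps every row from both sides; unmatched rows get NULL for the other side's columns.
Matching on a.cust_id = b.cust_id.
- a row (cust_id=5): matches 2 b row(s) → 2 output row(s).
- a row (cust_id=9): matches 1 b row(s) → 1 output row(s).
- a row (cust_id=4): matches 1 b row(s) → 1 output row(s).
- a row (cust_id=9): matches 1 b row(s) → 1 output row(s).
- a row (cust_id=7): no match → kept, b columns NULL.
- a row (cust_id=4): matches 1 b row(s) → 1 output row(s).
- a row (cust_id=5): matches 2 b row(s) → 2 output row(s).
- 3 b row(s) had no a match → kept, a columns NULL.
Total: 8 matched + 4 padded = 12 rows.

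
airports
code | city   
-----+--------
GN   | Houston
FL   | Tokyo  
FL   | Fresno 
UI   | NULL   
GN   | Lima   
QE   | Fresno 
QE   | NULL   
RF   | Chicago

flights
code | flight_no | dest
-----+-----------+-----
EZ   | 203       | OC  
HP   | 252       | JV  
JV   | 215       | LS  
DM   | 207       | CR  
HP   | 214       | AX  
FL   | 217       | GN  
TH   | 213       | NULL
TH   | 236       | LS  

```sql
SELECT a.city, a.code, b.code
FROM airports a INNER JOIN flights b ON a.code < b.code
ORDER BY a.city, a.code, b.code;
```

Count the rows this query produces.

INNER JOIN keeps only pairs where the ON condition holds.
Matching on a.code < b.code.
- code=GN: 5 matching b row(s), so 5 row(s) emitted.
- code=FL: 5 matching b row(s), so 5 row(s) emitted.
- code=FL: 5 matching b row(s), so 5 row(s) emitted.
- code=UI: no matching b row, dropped.
- code=GN: 5 matching b row(s), so 5 row(s) emitted.
- code=QE: 2 matching b row(s), so 2 row(s) emitted.
- code=QE: 2 matching b row(s), so 2 row(s) emitted.
- code=RF: 2 matching b row(s), so 2 row(s) emitted.
Total: 26 rows.

26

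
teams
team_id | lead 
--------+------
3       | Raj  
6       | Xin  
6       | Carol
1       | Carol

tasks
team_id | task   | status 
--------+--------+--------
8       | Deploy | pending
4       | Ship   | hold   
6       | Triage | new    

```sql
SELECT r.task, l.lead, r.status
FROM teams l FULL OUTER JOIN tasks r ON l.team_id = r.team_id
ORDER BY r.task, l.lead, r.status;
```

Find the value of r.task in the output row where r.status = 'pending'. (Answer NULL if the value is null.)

Deploy

FULL OUTER JOIN keeps every row from both sides; unmatched rows get NULL for the other side's columns.
Matching on l.team_id = r.team_id.
- team_id=3: no r row matches, row kept with r columns NULL.
- team_id=6: 1 matching r row(s), so 1 row(s) emitted.
- team_id=6: 1 matching r row(s), so 1 row(s) emitted.
- team_id=1: no r row matches, row kept with r columns NULL.
- plus 2 unmatched r row(s), each kept with NULL l columns.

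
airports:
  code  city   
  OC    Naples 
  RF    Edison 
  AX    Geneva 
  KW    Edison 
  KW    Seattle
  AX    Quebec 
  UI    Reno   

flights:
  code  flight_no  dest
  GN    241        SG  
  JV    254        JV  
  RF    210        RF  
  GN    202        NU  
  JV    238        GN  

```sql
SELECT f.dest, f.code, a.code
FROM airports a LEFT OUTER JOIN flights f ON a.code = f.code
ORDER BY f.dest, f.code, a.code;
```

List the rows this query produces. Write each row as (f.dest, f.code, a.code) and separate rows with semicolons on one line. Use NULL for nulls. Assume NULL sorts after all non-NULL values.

(RF, RF, RF); (NULL, NULL, AX); (NULL, NULL, AX); (NULL, NULL, KW); (NULL, NULL, KW); (NULL, NULL, OC); (NULL, NULL, UI)

LEFT JOIN keeps every row from `airports`; unmatched rows get NULL for `flights`'s columns.
Matching on a.code = f.code.
- a row (code=OC): no match → kept, f columns NULL.
- a row (code=RF): matches 1 f row(s) → 1 output row(s).
- a row (code=AX): no match → kept, f columns NULL.
- a row (code=KW): no match → kept, f columns NULL.
- a row (code=KW): no match → kept, f columns NULL.
- a row (code=AX): no match → kept, f columns NULL.
- a row (code=UI): no match → kept, f columns NULL.
After projecting and ordering:
f.dest | f.code | a.code
RF | RF | RF
NULL | NULL | AX
NULL | NULL | AX
NULL | NULL | KW
NULL | NULL | KW
NULL | NULL | OC
NULL | NULL | UI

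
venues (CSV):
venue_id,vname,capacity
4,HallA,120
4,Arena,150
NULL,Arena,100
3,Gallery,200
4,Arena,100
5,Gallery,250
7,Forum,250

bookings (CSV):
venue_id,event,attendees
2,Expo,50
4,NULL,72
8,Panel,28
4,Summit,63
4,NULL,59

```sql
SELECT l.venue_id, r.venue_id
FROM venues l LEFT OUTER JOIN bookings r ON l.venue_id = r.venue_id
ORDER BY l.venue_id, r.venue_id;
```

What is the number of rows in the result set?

13

LEFT JOIN keeps every row from `venues`; unmatched rows get NULL for `bookings`'s columns.
Matching on l.venue_id = r.venue_id. A NULL in a compared column never satisfies the condition.
- venue_id=4: 3 matching r row(s), so 3 row(s) emitted.
- venue_id=4: 3 matching r row(s), so 3 row(s) emitted.
- venue_id=NULL: no r row matches, row kept with r columns NULL.
- venue_id=3: no r row matches, row kept with r columns NULL.
- venue_id=4: 3 matching r row(s), so 3 row(s) emitted.
- venue_id=5: no r row matches, row kept with r columns NULL.
- venue_id=7: no r row matches, row kept with r columns NULL.
Total: 9 matched + 4 padded = 13 rows.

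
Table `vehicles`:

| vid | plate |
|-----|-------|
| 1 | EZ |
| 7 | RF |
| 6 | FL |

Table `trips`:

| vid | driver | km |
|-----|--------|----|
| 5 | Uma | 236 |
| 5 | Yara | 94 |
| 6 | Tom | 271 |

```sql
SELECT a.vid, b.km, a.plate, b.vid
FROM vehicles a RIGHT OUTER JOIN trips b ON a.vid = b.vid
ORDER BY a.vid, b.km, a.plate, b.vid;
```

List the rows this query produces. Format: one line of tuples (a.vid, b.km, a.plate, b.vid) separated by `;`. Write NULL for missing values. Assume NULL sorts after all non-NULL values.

(6, 271, FL, 6); (NULL, 94, NULL, 5); (NULL, 236, NULL, 5)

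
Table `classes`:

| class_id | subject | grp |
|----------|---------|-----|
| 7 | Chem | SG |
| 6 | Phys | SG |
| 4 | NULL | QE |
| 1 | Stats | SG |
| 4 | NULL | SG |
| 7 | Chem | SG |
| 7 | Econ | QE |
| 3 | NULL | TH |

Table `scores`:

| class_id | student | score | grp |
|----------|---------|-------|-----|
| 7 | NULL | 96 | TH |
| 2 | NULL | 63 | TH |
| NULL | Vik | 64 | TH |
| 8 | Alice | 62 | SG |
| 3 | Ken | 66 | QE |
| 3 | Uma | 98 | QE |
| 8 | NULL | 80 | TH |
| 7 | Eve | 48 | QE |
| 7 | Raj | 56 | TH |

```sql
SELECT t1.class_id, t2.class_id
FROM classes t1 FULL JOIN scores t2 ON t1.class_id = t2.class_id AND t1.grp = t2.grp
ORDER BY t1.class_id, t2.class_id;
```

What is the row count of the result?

16

FULL OUTER JOIN keeps every row from both sides; unmatched rows get NULL for the other side's columns.
Matching on t1.class_id = t2.class_id AND t1.grp = t2.grp. A NULL in a compared column never satisfies the condition.
- class_id=7, grp=SG: no t2 row matches, row kept with t2 columns NULL.
- class_id=6, grp=SG: no t2 row matches, row kept with t2 columns NULL.
- class_id=4, grp=QE: no t2 row matches, row kept with t2 columns NULL.
- class_id=1, grp=SG: no t2 row matches, row kept with t2 columns NULL.
- class_id=4, grp=SG: no t2 row matches, row kept with t2 columns NULL.
- class_id=7, grp=SG: no t2 row matches, row kept with t2 columns NULL.
- class_id=7, grp=QE: 1 matching t2 row(s), so 1 row(s) emitted.
- class_id=3, grp=TH: no t2 row matches, row kept with t2 columns NULL.
- plus 8 unmatched t2 row(s), each kept with NULL t1 columns.
Total: 1 matched + 15 padded = 16 rows.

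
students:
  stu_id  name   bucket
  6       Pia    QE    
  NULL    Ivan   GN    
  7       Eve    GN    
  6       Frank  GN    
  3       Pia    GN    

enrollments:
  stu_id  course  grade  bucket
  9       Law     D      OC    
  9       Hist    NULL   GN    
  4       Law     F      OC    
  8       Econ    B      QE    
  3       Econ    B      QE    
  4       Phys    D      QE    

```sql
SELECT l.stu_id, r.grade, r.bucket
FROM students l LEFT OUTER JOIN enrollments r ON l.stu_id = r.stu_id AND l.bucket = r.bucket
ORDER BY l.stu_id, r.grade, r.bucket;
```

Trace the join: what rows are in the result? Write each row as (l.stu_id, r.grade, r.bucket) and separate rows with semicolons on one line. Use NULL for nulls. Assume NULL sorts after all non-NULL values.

(3, NULL, NULL); (6, NULL, NULL); (6, NULL, NULL); (7, NULL, NULL); (NULL, NULL, NULL)

LEFT JOIN keeps every row from `students`; unmatched rows get NULL for `enrollments`'s columns.
Matching on l.stu_id = r.stu_id AND l.bucket = r.bucket. A NULL in a compared column never satisfies the condition.
Matched pairs: 0; unmatched l rows kept: 5.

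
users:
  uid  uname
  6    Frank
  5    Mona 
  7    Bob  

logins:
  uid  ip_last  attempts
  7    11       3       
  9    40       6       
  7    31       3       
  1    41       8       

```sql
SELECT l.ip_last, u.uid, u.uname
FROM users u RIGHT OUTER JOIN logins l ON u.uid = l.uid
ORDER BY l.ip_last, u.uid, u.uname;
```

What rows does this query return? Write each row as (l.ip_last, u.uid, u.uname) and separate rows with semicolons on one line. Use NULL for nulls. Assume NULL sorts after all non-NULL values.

RIGHT JOIN keeps every row from `logins`; unmatched rows get NULL for `users`'s columns.
Matching on u.uid = l.uid.
- u (uid=6) has no partner in l.
- u (uid=5) has no partner in l.
- u (uid=7) pairs with 2 row(s) of l.
- plus 2 unmatched l row(s), each kept with NULL u columns.
After projecting and ordering:
l.ip_last | u.uid | u.uname
11 | 7 | Bob
31 | 7 | Bob
40 | NULL | NULL
41 | NULL | NULL

(11, 7, Bob); (31, 7, Bob); (40, NULL, NULL); (41, NULL, NULL)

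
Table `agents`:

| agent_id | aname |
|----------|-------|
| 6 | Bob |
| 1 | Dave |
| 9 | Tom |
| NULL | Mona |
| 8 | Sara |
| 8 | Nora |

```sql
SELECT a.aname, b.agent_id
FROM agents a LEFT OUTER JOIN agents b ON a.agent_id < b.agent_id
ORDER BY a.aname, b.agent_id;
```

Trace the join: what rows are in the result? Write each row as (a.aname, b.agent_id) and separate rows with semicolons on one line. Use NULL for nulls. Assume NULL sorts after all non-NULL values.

LEFT JOIN keeps every row from `agents a`; unmatched rows get NULL for `agents b`'s columns.
Matching on a.agent_id < b.agent_id. A NULL in a compared column never satisfies the condition.
- a row (agent_id=6): matches 3 b row(s) → 3 output row(s).
- a row (agent_id=1): matches 4 b row(s) → 4 output row(s).
- a row (agent_id=9): no match → kept, b columns NULL.
- a row (agent_id=NULL): no match → kept, b columns NULL.
- a row (agent_id=8): matches 1 b row(s) → 1 output row(s).
- a row (agent_id=8): matches 1 b row(s) → 1 output row(s).

(Bob, 8); (Bob, 8); (Bob, 9); (Dave, 6); (Dave, 8); (Dave, 8); (Dave, 9); (Mona, NULL); (Nora, 9); (Sara, 9); (Tom, NULL)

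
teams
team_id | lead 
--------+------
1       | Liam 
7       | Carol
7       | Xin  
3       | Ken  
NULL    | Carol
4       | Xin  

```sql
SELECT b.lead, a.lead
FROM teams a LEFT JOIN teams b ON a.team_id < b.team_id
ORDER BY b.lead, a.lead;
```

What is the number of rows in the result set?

12

LEFT JOIN keeps every row from `teams a`; unmatched rows get NULL for `teams b`'s columns.
Matching on a.team_id < b.team_id. A NULL in a compared column never satisfies the condition.
- a[0] team_id=1 → 4 match(es) in b → 4 row(s).
- a[1] team_id=7 → no match; kept with NULLs on the b side.
- a[2] team_id=7 → no match; kept with NULLs on the b side.
- a[3] team_id=3 → 3 match(es) in b → 3 row(s).
- a[4] team_id=NULL → no match; kept with NULLs on the b side.
- a[5] team_id=4 → 2 match(es) in b → 2 row(s).
Total: 9 matched + 3 padded = 12 rows.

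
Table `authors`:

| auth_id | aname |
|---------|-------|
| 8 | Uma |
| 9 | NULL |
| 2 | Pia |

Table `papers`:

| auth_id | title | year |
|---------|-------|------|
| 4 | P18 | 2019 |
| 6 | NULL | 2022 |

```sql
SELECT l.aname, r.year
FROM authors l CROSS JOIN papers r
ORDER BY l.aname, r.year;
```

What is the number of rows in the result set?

CROSS JOIN pairs every row of `authors` with every row of `papers`: 3 × 2 = 6 rows.

6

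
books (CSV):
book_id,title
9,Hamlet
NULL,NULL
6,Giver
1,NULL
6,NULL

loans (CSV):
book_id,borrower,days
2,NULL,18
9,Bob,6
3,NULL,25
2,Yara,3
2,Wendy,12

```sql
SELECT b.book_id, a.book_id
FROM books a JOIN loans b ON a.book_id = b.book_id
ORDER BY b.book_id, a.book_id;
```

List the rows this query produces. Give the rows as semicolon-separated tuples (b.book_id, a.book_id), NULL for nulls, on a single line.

INNER JOIN keeps only pairs where the ON condition holds.
Matching on a.book_id = b.book_id. A NULL in a compared column never satisfies the condition.
Matched pairs: 1.

(9, 9)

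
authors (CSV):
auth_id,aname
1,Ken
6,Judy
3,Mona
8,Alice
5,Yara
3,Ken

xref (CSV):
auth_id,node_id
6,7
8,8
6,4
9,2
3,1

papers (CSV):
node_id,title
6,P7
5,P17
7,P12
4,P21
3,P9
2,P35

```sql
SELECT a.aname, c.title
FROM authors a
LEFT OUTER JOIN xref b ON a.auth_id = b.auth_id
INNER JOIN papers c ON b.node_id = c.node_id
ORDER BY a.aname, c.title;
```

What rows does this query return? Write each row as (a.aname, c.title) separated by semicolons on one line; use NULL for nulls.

Joins associate left-to-right: authors LEFT JOIN xref on auth_id gives 7 intermediate row(s).
Then INNER JOIN `papers c` on node_id: keep only rows whose b.node_id appears in c.

(Judy, P12); (Judy, P21)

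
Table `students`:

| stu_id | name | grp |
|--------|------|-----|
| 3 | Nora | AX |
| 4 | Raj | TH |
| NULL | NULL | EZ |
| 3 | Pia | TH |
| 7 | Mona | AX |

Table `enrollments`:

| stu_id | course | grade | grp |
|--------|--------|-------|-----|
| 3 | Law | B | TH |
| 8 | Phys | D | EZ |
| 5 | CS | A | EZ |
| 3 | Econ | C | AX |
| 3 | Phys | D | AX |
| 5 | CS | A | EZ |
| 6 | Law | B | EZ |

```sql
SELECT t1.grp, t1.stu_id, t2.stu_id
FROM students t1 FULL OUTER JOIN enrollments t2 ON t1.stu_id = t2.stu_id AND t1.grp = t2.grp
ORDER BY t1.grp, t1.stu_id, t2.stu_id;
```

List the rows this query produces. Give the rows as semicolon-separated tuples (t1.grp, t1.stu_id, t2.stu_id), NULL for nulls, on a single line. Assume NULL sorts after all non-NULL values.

FULL OUTER JOIN keeps every row from both sides; unmatched rows get NULL for the other side's columns.
Matching on t1.stu_id = t2.stu_id AND t1.grp = t2.grp. A NULL in a compared column never satisfies the condition.
- t1[0] stu_id=3, grp=AX → 2 match(es) in t2 → 2 row(s).
- t1[1] stu_id=4, grp=TH → no match; kept with NULLs on the t2 side.
- t1[2] stu_id=NULL, grp=EZ → no match; kept with NULLs on the t2 side.
- t1[3] stu_id=3, grp=TH → 1 match(es) in t2 → 1 row(s).
- t1[4] stu_id=7, grp=AX → no match; kept with NULLs on the t2 side.
- 4 t2 row(s) had no t1 match → kept, t1 columns NULL.
After projecting and ordering:
t1.grp | t1.stu_id | t2.stu_id
AX | 3 | 3
AX | 3 | 3
AX | 7 | NULL
EZ | NULL | NULL
TH | 3 | 3
TH | 4 | NULL
NULL | NULL | 5
NULL | NULL | 5
NULL | NULL | 6
NULL | NULL | 8

(AX, 3, 3); (AX, 3, 3); (AX, 7, NULL); (EZ, NULL, NULL); (TH, 3, 3); (TH, 4, NULL); (NULL, NULL, 5); (NULL, NULL, 5); (NULL, NULL, 6); (NULL, NULL, 8)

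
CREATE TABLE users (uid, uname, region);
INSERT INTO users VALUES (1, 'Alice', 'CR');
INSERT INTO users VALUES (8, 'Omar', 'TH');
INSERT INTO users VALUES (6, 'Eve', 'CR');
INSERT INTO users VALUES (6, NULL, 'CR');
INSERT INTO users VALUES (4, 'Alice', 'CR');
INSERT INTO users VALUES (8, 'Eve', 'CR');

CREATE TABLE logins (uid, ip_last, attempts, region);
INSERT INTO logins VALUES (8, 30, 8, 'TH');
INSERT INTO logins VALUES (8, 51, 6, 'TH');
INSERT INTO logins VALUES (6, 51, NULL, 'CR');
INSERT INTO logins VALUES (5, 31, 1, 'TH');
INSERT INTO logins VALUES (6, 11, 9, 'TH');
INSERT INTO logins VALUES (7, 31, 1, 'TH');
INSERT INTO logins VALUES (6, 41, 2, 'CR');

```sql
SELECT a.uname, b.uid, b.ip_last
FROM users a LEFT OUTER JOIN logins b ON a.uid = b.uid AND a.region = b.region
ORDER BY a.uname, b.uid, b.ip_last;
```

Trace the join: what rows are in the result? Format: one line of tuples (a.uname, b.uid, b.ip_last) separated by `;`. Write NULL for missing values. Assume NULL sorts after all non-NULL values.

LEFT JOIN keeps every row from `users`; unmatched rows get NULL for `logins`'s columns.
Matching on a.uid = b.uid AND a.region = b.region.
- uid=1, region=CR: no b row matches, row kept with b columns NULL.
- uid=8, region=TH: 2 matching b row(s), so 2 row(s) emitted.
- uid=6, region=CR: 2 matching b row(s), so 2 row(s) emitted.
- uid=6, region=CR: 2 matching b row(s), so 2 row(s) emitted.
- uid=4, region=CR: no b row matches, row kept with b columns NULL.
- uid=8, region=CR: no b row matches, row kept with b columns NULL.
After projecting and ordering:
a.uname | b.uid | b.ip_last
Alice | NULL | NULL
Alice | NULL | NULL
Eve | 6 | 41
Eve | 6 | 51
Eve | NULL | NULL
Omar | 8 | 30
Omar | 8 | 51
NULL | 6 | 41
NULL | 6 | 51

(Alice, NULL, NULL); (Alice, NULL, NULL); (Eve, 6, 41); (Eve, 6, 51); (Eve, NULL, NULL); (Omar, 8, 30); (Omar, 8, 51); (NULL, 6, 41); (NULL, 6, 51)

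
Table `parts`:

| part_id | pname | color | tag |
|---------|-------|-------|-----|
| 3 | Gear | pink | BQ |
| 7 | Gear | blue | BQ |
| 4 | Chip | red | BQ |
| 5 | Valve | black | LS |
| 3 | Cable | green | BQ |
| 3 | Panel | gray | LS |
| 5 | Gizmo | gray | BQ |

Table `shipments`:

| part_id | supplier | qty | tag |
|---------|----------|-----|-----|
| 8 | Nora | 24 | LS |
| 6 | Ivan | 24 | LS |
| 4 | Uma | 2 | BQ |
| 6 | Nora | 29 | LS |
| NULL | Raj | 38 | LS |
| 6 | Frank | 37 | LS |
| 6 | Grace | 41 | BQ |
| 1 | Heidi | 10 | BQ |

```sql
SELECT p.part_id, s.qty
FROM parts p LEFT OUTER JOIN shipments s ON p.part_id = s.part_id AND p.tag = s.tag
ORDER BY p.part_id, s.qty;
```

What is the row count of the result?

LEFT JOIN keeps every row from `parts`; unmatched rows get NULL for `shipments`'s columns.
Matching on p.part_id = s.part_id AND p.tag = s.tag. A NULL in a compared column never satisfies the condition.
Matched pairs: 1; unmatched p rows kept: 6.
Total: 1 matched + 6 padded = 7 rows.

7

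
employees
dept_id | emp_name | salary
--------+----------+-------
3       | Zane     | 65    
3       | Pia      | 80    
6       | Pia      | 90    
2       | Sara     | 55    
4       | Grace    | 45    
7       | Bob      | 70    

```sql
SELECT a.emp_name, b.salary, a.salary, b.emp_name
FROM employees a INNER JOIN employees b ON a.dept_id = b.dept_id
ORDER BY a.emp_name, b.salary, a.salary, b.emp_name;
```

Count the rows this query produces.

INNER JOIN keeps only pairs where the ON condition holds.
Matching on a.dept_id = b.dept_id.
- dept_id=3: 2 matching b row(s), so 2 row(s) emitted.
- dept_id=3: 2 matching b row(s), so 2 row(s) emitted.
- dept_id=6: 1 matching b row(s), so 1 row(s) emitted.
- dept_id=2: 1 matching b row(s), so 1 row(s) emitted.
- dept_id=4: 1 matching b row(s), so 1 row(s) emitted.
- dept_id=7: 1 matching b row(s), so 1 row(s) emitted.
Total: 8 rows.

8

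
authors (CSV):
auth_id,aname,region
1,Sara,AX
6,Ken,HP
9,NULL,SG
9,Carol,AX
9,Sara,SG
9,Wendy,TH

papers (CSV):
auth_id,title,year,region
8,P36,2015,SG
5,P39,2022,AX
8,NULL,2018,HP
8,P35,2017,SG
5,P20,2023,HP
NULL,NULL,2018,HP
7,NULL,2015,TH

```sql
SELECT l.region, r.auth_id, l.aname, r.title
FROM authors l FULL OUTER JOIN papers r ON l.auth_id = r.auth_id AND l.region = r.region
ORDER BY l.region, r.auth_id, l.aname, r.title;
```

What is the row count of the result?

13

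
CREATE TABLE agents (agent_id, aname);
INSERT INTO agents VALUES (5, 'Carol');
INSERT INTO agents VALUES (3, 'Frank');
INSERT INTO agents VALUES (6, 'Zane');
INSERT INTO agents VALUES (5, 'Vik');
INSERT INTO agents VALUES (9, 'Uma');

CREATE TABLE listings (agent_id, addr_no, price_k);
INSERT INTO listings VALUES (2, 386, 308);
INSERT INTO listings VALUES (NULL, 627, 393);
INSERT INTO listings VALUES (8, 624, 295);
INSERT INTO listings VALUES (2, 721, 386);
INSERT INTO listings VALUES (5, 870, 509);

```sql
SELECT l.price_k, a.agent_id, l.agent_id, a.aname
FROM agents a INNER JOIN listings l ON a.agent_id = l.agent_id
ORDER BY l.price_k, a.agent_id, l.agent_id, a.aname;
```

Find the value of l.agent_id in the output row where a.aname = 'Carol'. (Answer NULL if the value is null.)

INNER JOIN keeps only pairs where the ON condition holds.
Matching on a.agent_id = l.agent_id. A NULL in a compared column never satisfies the condition.
- agent_id=5: 1 matching l row(s), so 1 row(s) emitted.
- agent_id=3: no matching l row, dropped.
- agent_id=6: no matching l row, dropped.
- agent_id=5: 1 matching l row(s), so 1 row(s) emitted.
- agent_id=9: no matching l row, dropped.

5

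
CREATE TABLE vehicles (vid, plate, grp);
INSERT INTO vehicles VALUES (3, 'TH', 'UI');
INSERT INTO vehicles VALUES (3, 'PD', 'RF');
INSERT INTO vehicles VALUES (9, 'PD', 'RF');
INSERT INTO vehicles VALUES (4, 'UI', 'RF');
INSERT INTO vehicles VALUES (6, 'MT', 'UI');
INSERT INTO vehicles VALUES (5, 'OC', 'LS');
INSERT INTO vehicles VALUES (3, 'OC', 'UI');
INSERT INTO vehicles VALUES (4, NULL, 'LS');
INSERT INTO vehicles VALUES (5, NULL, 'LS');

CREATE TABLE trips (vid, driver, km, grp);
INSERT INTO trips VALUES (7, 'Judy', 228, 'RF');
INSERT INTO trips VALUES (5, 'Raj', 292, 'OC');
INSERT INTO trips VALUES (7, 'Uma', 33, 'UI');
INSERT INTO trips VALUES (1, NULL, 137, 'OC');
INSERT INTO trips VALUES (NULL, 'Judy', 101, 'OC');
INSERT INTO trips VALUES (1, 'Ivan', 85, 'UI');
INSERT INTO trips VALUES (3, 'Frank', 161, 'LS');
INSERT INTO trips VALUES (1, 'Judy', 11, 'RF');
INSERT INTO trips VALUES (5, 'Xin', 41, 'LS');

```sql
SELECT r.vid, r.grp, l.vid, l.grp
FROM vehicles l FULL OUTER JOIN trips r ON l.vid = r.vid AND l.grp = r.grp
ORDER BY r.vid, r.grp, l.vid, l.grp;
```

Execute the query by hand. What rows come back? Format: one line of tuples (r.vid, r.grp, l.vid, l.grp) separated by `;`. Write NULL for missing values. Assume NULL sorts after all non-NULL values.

FULL OUTER JOIN keeps every row from both sides; unmatched rows get NULL for the other side's columns.
Matching on l.vid = r.vid AND l.grp = r.grp. A NULL in a compared column never satisfies the condition.
Matched pairs: 2; unmatched l rows kept: 7; unmatched r rows kept: 8.

(1, OC, NULL, NULL); (1, RF, NULL, NULL); (1, UI, NULL, NULL); (3, LS, NULL, NULL); (5, LS, 5, LS); (5, LS, 5, LS); (5, OC, NULL, NULL); (7, RF, NULL, NULL); (7, UI, NULL, NULL); (NULL, OC, NULL, NULL); (NULL, NULL, 3, RF); (NULL, NULL, 3, UI); (NULL, NULL, 3, UI); (NULL, NULL, 4, LS); (NULL, NULL, 4, RF); (NULL, NULL, 6, UI); (NULL, NULL, 9, RF)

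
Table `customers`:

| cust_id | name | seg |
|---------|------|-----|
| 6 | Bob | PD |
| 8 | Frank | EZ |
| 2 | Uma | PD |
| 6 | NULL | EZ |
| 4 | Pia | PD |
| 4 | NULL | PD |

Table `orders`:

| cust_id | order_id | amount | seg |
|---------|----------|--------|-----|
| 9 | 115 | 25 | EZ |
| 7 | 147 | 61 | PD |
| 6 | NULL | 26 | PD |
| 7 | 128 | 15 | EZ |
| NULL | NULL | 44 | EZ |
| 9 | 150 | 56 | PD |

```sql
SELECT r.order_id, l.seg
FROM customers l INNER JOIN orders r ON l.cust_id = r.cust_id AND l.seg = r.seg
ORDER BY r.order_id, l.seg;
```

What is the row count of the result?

INNER JOIN keeps only pairs where the ON condition holds.
Matching on l.cust_id = r.cust_id AND l.seg = r.seg. A NULL in a compared column never satisfies the condition.
Matched pairs: 1.
Total: 1 rows.

1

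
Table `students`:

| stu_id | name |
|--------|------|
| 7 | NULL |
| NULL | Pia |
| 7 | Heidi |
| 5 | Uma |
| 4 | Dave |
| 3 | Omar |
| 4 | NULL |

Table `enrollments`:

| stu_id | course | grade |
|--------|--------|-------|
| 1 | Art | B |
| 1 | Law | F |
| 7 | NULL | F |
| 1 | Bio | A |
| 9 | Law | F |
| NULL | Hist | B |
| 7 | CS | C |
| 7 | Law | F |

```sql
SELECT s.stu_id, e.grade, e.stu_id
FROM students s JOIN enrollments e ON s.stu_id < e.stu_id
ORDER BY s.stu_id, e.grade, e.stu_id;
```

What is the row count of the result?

INNER JOIN keeps only pairs where the ON condition holds.
Matching on s.stu_id < e.stu_id. A NULL in a compared column never satisfies the condition.
Matched pairs: 18.
Total: 18 rows.

18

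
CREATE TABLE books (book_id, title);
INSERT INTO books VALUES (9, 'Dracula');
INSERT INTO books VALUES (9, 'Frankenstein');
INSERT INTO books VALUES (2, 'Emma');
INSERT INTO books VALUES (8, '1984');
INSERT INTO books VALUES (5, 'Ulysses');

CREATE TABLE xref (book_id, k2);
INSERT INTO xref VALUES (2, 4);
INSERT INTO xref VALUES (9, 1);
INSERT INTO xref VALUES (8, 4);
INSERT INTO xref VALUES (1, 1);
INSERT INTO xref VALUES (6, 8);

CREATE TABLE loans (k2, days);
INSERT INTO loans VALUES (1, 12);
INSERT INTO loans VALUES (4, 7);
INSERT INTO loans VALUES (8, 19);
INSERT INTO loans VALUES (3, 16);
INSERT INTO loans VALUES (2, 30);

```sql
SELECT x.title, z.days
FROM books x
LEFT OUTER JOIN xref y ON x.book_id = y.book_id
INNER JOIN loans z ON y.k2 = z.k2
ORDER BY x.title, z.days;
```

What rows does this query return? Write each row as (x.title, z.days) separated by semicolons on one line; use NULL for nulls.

(1984, 7); (Dracula, 12); (Emma, 7); (Frankenstein, 12)

Evaluate left to right. First `books x LEFT JOIN xref y` on book_id: 5 row(s).
Then INNER JOIN `loans z` on k2: keep only rows whose y.k2 appears in z.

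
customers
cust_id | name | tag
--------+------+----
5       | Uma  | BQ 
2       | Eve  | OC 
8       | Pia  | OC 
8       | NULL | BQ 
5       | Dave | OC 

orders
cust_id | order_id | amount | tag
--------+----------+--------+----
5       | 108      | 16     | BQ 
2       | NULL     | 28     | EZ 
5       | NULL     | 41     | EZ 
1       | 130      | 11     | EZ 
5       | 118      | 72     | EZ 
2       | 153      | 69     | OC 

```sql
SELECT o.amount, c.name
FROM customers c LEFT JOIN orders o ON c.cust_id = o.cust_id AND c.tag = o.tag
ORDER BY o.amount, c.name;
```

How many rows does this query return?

5

LEFT JOIN keeps every row from `customers`; unmatched rows get NULL for `orders`'s columns.
Matching on c.cust_id = o.cust_id AND c.tag = o.tag.
- cust_id=5, tag=BQ: 1 matching o row(s), so 1 row(s) emitted.
- cust_id=2, tag=OC: 1 matching o row(s), so 1 row(s) emitted.
- cust_id=8, tag=OC: no o row matches, row kept with o columns NULL.
- cust_id=8, tag=BQ: no o row matches, row kept with o columns NULL.
- cust_id=5, tag=OC: no o row matches, row kept with o columns NULL.
Total: 2 matched + 3 padded = 5 rows.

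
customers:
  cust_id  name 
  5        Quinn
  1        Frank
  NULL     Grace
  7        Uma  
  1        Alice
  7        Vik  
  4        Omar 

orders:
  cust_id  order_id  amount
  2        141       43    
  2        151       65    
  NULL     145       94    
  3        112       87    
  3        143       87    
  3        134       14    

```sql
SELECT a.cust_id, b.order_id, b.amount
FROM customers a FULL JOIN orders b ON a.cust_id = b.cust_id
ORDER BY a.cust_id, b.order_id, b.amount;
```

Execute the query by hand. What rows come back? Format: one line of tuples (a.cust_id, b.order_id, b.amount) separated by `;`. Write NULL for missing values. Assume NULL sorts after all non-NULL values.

(1, NULL, NULL); (1, NULL, NULL); (4, NULL, NULL); (5, NULL, NULL); (7, NULL, NULL); (7, NULL, NULL); (NULL, 112, 87); (NULL, 134, 14); (NULL, 141, 43); (NULL, 143, 87); (NULL, 145, 94); (NULL, 151, 65); (NULL, NULL, NULL)

FULL OUTER JOIN keeps every row from both sides; unmatched rows get NULL for the other side's columns.
Matching on a.cust_id = b.cust_id. A NULL in a compared column never satisfies the condition.
Matched pairs: 0; unmatched a rows kept: 7; unmatched b rows kept: 6.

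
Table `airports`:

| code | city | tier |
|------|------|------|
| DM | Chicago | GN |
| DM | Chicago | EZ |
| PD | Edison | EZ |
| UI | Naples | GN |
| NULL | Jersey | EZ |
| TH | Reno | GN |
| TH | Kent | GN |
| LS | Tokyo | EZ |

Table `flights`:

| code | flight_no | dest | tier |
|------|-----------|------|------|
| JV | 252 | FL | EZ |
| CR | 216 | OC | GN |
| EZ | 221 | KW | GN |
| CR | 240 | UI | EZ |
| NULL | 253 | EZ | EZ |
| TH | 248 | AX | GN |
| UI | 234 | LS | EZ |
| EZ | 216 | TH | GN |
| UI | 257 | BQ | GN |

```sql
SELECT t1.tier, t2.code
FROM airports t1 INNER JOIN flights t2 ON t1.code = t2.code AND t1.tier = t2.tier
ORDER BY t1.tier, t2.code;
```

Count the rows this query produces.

3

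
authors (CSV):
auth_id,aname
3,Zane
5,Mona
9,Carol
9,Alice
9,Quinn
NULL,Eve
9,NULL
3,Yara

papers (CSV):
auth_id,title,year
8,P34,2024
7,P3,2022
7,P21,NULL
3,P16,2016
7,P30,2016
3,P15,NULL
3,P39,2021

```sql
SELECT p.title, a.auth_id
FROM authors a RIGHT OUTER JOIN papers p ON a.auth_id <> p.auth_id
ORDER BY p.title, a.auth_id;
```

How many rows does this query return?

RIGHT JOIN keeps every row from `papers`; unmatched rows get NULL for `authors`'s columns.
Matching on a.auth_id <> p.auth_id. A NULL in a compared column never satisfies the condition.
Matched pairs: 43; unmatched p rows kept: 0.
Total: 43 rows.

43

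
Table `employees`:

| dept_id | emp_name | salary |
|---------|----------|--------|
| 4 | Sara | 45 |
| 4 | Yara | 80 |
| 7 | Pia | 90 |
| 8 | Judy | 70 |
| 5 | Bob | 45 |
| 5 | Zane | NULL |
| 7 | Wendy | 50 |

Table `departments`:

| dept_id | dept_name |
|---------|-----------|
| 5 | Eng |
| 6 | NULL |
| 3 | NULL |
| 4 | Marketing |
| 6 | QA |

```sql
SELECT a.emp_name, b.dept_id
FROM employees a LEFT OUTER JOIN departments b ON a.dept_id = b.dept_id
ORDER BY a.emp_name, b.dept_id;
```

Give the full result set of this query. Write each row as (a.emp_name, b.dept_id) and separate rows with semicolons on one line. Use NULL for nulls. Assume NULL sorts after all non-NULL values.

(Bob, 5); (Judy, NULL); (Pia, NULL); (Sara, 4); (Wendy, NULL); (Yara, 4); (Zane, 5)

LEFT JOIN keeps every row from `employees`; unmatched rows get NULL for `departments`'s columns.
Matching on a.dept_id = b.dept_id.
- a (dept_id=4) pairs with 1 row(s) of b.
- a (dept_id=4) pairs with 1 row(s) of b.
- a (dept_id=7) has no partner → padded with NULL.
- a (dept_id=8) has no partner → padded with NULL.
- a (dept_id=5) pairs with 1 row(s) of b.
- a (dept_id=5) pairs with 1 row(s) of b.
- a (dept_id=7) has no partner → padded with NULL.
After projecting and ordering:
a.emp_name | b.dept_id
Bob | 5
Judy | NULL
Pia | NULL
Sara | 4
Wendy | NULL
Yara | 4
Zane | 5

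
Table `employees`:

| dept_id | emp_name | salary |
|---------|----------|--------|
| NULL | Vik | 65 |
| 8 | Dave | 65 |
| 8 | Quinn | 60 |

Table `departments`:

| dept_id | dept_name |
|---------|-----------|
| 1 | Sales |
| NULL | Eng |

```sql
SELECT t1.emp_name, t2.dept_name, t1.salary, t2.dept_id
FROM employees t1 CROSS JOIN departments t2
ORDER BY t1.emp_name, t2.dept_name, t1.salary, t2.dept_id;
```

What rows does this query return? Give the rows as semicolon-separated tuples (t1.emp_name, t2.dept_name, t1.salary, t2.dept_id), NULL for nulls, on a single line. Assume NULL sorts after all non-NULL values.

CROSS JOIN pairs every row of `employees` with every row of `departments`: 3 × 2 = 6 rows.
After projecting and ordering:
t1.emp_name | t2.dept_name | t1.salary | t2.dept_id
Dave | Eng | 65 | NULL
Dave | Sales | 65 | 1
Quinn | Eng | 60 | NULL
Quinn | Sales | 60 | 1
Vik | Eng | 65 | NULL
Vik | Sales | 65 | 1

(Dave, Eng, 65, NULL); (Dave, Sales, 65, 1); (Quinn, Eng, 60, NULL); (Quinn, Sales, 60, 1); (Vik, Eng, 65, NULL); (Vik, Sales, 65, 1)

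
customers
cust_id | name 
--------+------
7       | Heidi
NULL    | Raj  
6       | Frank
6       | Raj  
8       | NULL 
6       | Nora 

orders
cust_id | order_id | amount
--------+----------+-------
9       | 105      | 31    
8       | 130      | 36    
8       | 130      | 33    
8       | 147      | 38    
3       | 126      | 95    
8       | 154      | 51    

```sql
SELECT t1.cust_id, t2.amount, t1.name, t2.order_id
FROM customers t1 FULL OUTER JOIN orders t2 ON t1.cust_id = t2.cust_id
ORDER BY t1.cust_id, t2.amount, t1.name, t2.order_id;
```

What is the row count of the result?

FULL OUTER JOIN keeps every row from both sides; unmatched rows get NULL for the other side's columns.
Matching on t1.cust_id = t2.cust_id. A NULL in a compared column never satisfies the condition.
Matched pairs: 4; unmatched t1 rows kept: 5; unmatched t2 rows kept: 2.
Total: 4 matched + 7 padded = 11 rows.

11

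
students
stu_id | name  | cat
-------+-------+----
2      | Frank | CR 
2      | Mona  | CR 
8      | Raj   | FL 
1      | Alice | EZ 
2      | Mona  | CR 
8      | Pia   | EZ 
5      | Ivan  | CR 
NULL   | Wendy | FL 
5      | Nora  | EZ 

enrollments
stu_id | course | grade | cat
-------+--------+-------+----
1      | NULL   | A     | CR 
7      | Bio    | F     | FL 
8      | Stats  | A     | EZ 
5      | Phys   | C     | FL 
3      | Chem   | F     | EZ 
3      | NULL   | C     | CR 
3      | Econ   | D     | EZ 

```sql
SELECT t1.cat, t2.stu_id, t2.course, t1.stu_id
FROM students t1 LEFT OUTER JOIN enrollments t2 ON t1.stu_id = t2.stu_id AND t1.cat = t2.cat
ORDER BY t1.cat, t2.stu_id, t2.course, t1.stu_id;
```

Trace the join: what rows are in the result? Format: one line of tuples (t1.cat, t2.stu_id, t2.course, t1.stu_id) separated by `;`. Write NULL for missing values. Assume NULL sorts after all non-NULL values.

(CR, NULL, NULL, 2); (CR, NULL, NULL, 2); (CR, NULL, NULL, 2); (CR, NULL, NULL, 5); (EZ, 8, Stats, 8); (EZ, NULL, NULL, 1); (EZ, NULL, NULL, 5); (FL, NULL, NULL, 8); (FL, NULL, NULL, NULL)

LEFT JOIN keeps every row from `students`; unmatched rows get NULL for `enrollments`'s columns.
Matching on t1.stu_id = t2.stu_id AND t1.cat = t2.cat. A NULL in a compared column never satisfies the condition.
- stu_id=2, cat=CR: no t2 row matches, row kept with t2 columns NULL.
- stu_id=2, cat=CR: no t2 row matches, row kept with t2 columns NULL.
- stu_id=8, cat=FL: no t2 row matches, row kept with t2 columns NULL.
- stu_id=1, cat=EZ: no t2 row matches, row kept with t2 columns NULL.
- stu_id=2, cat=CR: no t2 row matches, row kept with t2 columns NULL.
- stu_id=8, cat=EZ: 1 matching t2 row(s), so 1 row(s) emitted.
- stu_id=5, cat=CR: no t2 row matches, row kept with t2 columns NULL.
- stu_id=NULL, cat=FL: no t2 row matches, row kept with t2 columns NULL.
- stu_id=5, cat=EZ: no t2 row matches, row kept with t2 columns NULL.
After projecting and ordering:
t1.cat | t2.stu_id | t2.course | t1.stu_id
CR | NULL | NULL | 2
CR | NULL | NULL | 2
CR | NULL | NULL | 2
CR | NULL | NULL | 5
EZ | 8 | Stats | 8
EZ | NULL | NULL | 1
EZ | NULL | NULL | 5
FL | NULL | NULL | 8
FL | NULL | NULL | NULL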